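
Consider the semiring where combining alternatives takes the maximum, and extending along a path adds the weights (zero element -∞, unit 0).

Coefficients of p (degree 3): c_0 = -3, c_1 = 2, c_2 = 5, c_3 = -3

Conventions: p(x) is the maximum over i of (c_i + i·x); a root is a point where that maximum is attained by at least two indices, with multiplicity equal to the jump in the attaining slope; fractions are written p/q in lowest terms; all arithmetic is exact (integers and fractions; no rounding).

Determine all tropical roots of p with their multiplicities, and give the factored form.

hull edge (i=0, c=-3) to (i=1, c=2): slope 5, span 1
hull edge (i=1, c=2) to (i=2, c=5): slope 3, span 1
hull edge (i=2, c=5) to (i=3, c=-3): slope -8, span 1
Factored form: p(x) = -3 ⊗ (x ⊕ (-5)) ⊗ (x ⊕ (-3)) ⊗ (x ⊕ 8)
Answer: roots = -5 (mult 1), -3 (mult 1), 8 (mult 1)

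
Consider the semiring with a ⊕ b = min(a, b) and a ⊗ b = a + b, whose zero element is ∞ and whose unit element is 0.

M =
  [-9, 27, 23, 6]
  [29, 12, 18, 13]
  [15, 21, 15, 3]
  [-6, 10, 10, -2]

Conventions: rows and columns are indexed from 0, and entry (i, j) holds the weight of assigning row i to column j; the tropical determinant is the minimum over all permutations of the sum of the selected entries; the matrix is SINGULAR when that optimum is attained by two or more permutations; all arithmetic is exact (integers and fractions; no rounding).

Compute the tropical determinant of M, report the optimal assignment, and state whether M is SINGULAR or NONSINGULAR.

σ = (0, 1, 2, 3): (-9) + 12 + 15 + (-2) = 16
σ = (0, 1, 3, 2): (-9) + 12 + 3 + 10 = 16
σ = (0, 2, 1, 3): (-9) + 18 + 21 + (-2) = 28
σ = (0, 2, 3, 1): (-9) + 18 + 3 + 10 = 22
σ = (0, 3, 1, 2): (-9) + 13 + 21 + 10 = 35
σ = (0, 3, 2, 1): (-9) + 13 + 15 + 10 = 29
σ = (1, 0, 2, 3): 27 + 29 + 15 + (-2) = 69
σ = (1, 0, 3, 2): 27 + 29 + 3 + 10 = 69
σ = (1, 2, 0, 3): 27 + 18 + 15 + (-2) = 58
σ = (1, 2, 3, 0): 27 + 18 + 3 + (-6) = 42
σ = (1, 3, 0, 2): 27 + 13 + 15 + 10 = 65
σ = (1, 3, 2, 0): 27 + 13 + 15 + (-6) = 49
σ = (2, 0, 1, 3): 23 + 29 + 21 + (-2) = 71
σ = (2, 0, 3, 1): 23 + 29 + 3 + 10 = 65
σ = (2, 1, 0, 3): 23 + 12 + 15 + (-2) = 48
σ = (2, 1, 3, 0): 23 + 12 + 3 + (-6) = 32
σ = (2, 3, 0, 1): 23 + 13 + 15 + 10 = 61
σ = (2, 3, 1, 0): 23 + 13 + 21 + (-6) = 51
σ = (3, 0, 1, 2): 6 + 29 + 21 + 10 = 66
σ = (3, 0, 2, 1): 6 + 29 + 15 + 10 = 60
σ = (3, 1, 0, 2): 6 + 12 + 15 + 10 = 43
σ = (3, 1, 2, 0): 6 + 12 + 15 + (-6) = 27
σ = (3, 2, 0, 1): 6 + 18 + 15 + 10 = 49
σ = (3, 2, 1, 0): 6 + 18 + 21 + (-6) = 39
Optimal value attained by: σ = (0, 1, 2, 3).
Answer: det⊕(M) = 16; verdict: SINGULAR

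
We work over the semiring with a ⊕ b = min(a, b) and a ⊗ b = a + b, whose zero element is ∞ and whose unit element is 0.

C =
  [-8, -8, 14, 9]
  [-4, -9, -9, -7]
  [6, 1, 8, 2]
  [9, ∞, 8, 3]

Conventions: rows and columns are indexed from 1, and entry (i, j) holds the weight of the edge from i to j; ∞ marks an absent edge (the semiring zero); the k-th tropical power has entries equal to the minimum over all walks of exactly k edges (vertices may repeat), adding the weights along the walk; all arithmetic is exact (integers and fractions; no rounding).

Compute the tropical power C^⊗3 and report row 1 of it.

C^⊗2:
  [-16, -17, -17, -15]
  [-13, -18, -18, -16]
  [-3, -8, -8, -6]
  [1, 1, 11, 6]
C^⊗3:
  [-24, -26, -26, -24]
  [-22, -27, -27, -25]
  [-12, -17, -17, -15]
  [-7, -8, -8, -6]
Answer: row 1 of C^⊗3 = [-24, -26, -26, -24]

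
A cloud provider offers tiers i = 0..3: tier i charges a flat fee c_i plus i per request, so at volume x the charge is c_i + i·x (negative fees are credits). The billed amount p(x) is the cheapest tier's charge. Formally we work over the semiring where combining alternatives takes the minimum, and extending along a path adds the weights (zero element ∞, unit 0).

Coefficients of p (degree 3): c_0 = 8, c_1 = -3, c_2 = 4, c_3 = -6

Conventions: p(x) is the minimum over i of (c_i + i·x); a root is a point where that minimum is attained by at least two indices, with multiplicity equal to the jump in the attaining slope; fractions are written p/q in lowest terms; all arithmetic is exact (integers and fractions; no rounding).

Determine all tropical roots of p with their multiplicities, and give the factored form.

hull edge (i=0, c=8) to (i=1, c=-3): slope -11, span 1
hull edge (i=1, c=-3) to (i=3, c=-6): slope -3/2, span 2
Factored form: p(x) = -6 ⊗ (x ⊕ 3/2) ⊗ (x ⊕ 3/2) ⊗ (x ⊕ 11)
Answer: roots = 3/2 (mult 2), 11 (mult 1)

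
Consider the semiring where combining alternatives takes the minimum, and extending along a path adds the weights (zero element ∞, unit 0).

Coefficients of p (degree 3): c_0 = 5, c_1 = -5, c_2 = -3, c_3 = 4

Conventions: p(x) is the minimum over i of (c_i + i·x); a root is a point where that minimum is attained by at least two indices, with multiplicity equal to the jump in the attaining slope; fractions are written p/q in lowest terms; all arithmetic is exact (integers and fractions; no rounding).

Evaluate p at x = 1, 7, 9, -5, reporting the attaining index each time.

p(1) = min(5+0·1=5, -5+1·1=-4, -3+2·1=-1, 4+3·1=7) = -4 (attained by i=1)
p(7) = min(5+0·7=5, -5+1·7=2, -3+2·7=11, 4+3·7=25) = 2 (attained by i=1)
p(9) = min(5+0·9=5, -5+1·9=4, -3+2·9=15, 4+3·9=31) = 4 (attained by i=1)
p(-5) = min(5+0·(-5)=5, -5+1·(-5)=-10, -3+2·(-5)=-13, 4+3·(-5)=-11) = -13 (attained by i=2)
Answer: p(1) = -4; p(7) = 2; p(9) = 4; p(-5) = -13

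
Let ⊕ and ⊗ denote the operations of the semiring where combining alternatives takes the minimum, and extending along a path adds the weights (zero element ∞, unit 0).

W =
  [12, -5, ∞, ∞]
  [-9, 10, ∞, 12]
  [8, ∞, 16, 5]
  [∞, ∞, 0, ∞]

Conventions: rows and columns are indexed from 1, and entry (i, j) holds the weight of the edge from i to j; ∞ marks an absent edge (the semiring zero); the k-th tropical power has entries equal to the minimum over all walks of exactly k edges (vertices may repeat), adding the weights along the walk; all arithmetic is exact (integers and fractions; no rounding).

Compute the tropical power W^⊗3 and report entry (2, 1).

W^⊗2:
  [-14, 5, ∞, 7]
  [1, -14, 12, 22]
  [20, 3, 5, 21]
  [8, ∞, 16, 5]
W^⊗3:
  [-4, -19, 7, 17]
  [-23, -4, 22, -2]
  [-6, 13, 21, 10]
  [20, 3, 5, 21]
Key observation: the optimum is the walk 2->1->2->1, with weight (-9) + (-5) + (-9) = -23.
Optimal value attained by: walk 2->1->2->1.
Answer: (W^⊗3)[2][1] = -23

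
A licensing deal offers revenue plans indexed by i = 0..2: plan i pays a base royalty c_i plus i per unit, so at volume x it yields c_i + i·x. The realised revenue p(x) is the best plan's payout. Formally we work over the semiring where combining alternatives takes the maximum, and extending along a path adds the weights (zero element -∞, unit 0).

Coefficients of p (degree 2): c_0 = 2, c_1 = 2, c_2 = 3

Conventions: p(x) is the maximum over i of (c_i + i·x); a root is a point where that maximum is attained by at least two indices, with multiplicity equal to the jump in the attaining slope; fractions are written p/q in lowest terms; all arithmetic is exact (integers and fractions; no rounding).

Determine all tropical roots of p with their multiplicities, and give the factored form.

hull edge (i=0, c=2) to (i=2, c=3): slope 1/2, span 2
Factored form: p(x) = 3 ⊗ (x ⊕ (-1/2)) ⊗ (x ⊕ (-1/2))
Answer: roots = -1/2 (mult 2)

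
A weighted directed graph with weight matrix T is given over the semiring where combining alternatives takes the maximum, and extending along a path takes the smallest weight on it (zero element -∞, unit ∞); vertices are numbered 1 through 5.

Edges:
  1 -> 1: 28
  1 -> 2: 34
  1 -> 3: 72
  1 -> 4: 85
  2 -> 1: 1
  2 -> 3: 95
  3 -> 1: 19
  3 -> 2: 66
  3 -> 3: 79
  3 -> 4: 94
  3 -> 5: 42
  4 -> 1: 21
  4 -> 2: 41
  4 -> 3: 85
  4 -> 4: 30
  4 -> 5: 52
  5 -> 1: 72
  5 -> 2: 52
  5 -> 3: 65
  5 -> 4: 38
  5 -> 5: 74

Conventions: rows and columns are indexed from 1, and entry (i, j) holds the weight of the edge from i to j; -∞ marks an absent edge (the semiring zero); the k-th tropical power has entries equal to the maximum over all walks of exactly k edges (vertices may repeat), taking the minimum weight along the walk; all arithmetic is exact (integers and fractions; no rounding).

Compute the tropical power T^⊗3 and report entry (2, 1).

T^⊗2:
  [28, 66, 85, 72, 52]
  [19, 66, 79, 94, 42]
  [42, 66, 85, 79, 52]
  [52, 66, 79, 85, 52]
  [72, 65, 72, 72, 74]
T^⊗3:
  [52, 66, 79, 85, 52]
  [42, 66, 85, 79, 52]
  [52, 66, 79, 85, 52]
  [52, 66, 85, 79, 52]
  [72, 66, 72, 72, 74]
Key observation: the optimum is the walk 2->3->5->1, with weight 95 min 42 min 72 = 42.
Optimal value attained by: walk 2->3->5->1.
Answer: (T^⊗3)[2][1] = 42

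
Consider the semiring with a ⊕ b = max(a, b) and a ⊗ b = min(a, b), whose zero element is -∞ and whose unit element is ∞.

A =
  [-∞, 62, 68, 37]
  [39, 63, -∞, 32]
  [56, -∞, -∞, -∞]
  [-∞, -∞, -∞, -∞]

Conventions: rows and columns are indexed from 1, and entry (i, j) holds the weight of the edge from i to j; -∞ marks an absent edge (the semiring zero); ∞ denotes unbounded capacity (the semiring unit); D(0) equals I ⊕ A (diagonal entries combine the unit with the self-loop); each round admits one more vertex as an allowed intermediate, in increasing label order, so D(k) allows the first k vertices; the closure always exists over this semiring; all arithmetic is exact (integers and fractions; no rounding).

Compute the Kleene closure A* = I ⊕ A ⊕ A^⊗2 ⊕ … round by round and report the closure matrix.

D(0):
  [∞, 62, 68, 37]
  [39, ∞, -∞, 32]
  [56, -∞, ∞, -∞]
  [-∞, -∞, -∞, ∞]
D(1):
  [∞, 62, 68, 37]
  [39, ∞, 39, 37]
  [56, 56, ∞, 37]
  [-∞, -∞, -∞, ∞]
D(2):
  [∞, 62, 68, 37]
  [39, ∞, 39, 37]
  [56, 56, ∞, 37]
  [-∞, -∞, -∞, ∞]
D(3):
  [∞, 62, 68, 37]
  [39, ∞, 39, 37]
  [56, 56, ∞, 37]
  [-∞, -∞, -∞, ∞]
D(4):
  [∞, 62, 68, 37]
  [39, ∞, 39, 37]
  [56, 56, ∞, 37]
  [-∞, -∞, -∞, ∞]
Answer: A* = [[∞, 62, 68, 37], [39, ∞, 39, 37], [56, 56, ∞, 37], [-∞, -∞, -∞, ∞]]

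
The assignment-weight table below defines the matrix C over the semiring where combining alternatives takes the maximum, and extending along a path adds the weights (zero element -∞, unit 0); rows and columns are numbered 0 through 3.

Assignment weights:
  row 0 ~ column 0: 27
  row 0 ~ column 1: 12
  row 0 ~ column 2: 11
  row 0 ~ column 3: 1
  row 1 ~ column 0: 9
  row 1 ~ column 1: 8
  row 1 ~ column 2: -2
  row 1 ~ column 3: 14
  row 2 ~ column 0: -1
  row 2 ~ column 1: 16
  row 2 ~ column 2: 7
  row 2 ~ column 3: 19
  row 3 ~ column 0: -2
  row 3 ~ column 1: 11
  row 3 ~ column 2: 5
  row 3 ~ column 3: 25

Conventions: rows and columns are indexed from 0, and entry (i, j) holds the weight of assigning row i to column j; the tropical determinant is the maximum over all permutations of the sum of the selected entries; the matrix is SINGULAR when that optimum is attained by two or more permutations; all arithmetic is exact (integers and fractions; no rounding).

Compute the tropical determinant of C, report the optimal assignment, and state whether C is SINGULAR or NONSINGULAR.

σ = (0, 1, 2, 3): 27 + 8 + 7 + 25 = 67
σ = (0, 1, 3, 2): 27 + 8 + 19 + 5 = 59
σ = (0, 2, 1, 3): 27 + (-2) + 16 + 25 = 66
σ = (0, 2, 3, 1): 27 + (-2) + 19 + 11 = 55
σ = (0, 3, 1, 2): 27 + 14 + 16 + 5 = 62
σ = (0, 3, 2, 1): 27 + 14 + 7 + 11 = 59
σ = (1, 0, 2, 3): 12 + 9 + 7 + 25 = 53
σ = (1, 0, 3, 2): 12 + 9 + 19 + 5 = 45
σ = (1, 2, 0, 3): 12 + (-2) + (-1) + 25 = 34
σ = (1, 2, 3, 0): 12 + (-2) + 19 + (-2) = 27
σ = (1, 3, 0, 2): 12 + 14 + (-1) + 5 = 30
σ = (1, 3, 2, 0): 12 + 14 + 7 + (-2) = 31
σ = (2, 0, 1, 3): 11 + 9 + 16 + 25 = 61
σ = (2, 0, 3, 1): 11 + 9 + 19 + 11 = 50
σ = (2, 1, 0, 3): 11 + 8 + (-1) + 25 = 43
σ = (2, 1, 3, 0): 11 + 8 + 19 + (-2) = 36
σ = (2, 3, 0, 1): 11 + 14 + (-1) + 11 = 35
σ = (2, 3, 1, 0): 11 + 14 + 16 + (-2) = 39
σ = (3, 0, 1, 2): 1 + 9 + 16 + 5 = 31
σ = (3, 0, 2, 1): 1 + 9 + 7 + 11 = 28
σ = (3, 1, 0, 2): 1 + 8 + (-1) + 5 = 13
σ = (3, 1, 2, 0): 1 + 8 + 7 + (-2) = 14
σ = (3, 2, 0, 1): 1 + (-2) + (-1) + 11 = 9
σ = (3, 2, 1, 0): 1 + (-2) + 16 + (-2) = 13
Optimal value attained by: σ = (0, 1, 2, 3).
Answer: det⊕(C) = 67; verdict: NONSINGULAR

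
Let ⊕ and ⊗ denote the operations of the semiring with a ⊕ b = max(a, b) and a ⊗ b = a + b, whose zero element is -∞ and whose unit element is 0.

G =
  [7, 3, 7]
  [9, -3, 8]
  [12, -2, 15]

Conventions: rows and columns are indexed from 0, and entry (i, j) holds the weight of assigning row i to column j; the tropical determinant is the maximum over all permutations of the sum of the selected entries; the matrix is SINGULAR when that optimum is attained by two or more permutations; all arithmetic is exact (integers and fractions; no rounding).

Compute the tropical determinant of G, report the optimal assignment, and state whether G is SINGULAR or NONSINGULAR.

σ = (0, 1, 2): 7 + (-3) + 15 = 19
σ = (0, 2, 1): 7 + 8 + (-2) = 13
σ = (1, 0, 2): 3 + 9 + 15 = 27
σ = (1, 2, 0): 3 + 8 + 12 = 23
σ = (2, 0, 1): 7 + 9 + (-2) = 14
σ = (2, 1, 0): 7 + (-3) + 12 = 16
Optimal value attained by: σ = (1, 0, 2).
Answer: det⊕(G) = 27; verdict: NONSINGULAR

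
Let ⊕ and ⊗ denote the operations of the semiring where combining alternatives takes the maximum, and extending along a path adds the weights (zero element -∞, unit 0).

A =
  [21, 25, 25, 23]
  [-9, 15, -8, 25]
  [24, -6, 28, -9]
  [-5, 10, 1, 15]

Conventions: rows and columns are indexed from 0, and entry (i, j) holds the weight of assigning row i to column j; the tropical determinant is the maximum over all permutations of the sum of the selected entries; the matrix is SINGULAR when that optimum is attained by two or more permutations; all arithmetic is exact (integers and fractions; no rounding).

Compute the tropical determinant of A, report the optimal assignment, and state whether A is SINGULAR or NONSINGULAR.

σ = (0, 1, 2, 3): 21 + 15 + 28 + 15 = 79
σ = (0, 1, 3, 2): 21 + 15 + (-9) + 1 = 28
σ = (0, 2, 1, 3): 21 + (-8) + (-6) + 15 = 22
σ = (0, 2, 3, 1): 21 + (-8) + (-9) + 10 = 14
σ = (0, 3, 1, 2): 21 + 25 + (-6) + 1 = 41
σ = (0, 3, 2, 1): 21 + 25 + 28 + 10 = 84
σ = (1, 0, 2, 3): 25 + (-9) + 28 + 15 = 59
σ = (1, 0, 3, 2): 25 + (-9) + (-9) + 1 = 8
σ = (1, 2, 0, 3): 25 + (-8) + 24 + 15 = 56
σ = (1, 2, 3, 0): 25 + (-8) + (-9) + (-5) = 3
σ = (1, 3, 0, 2): 25 + 25 + 24 + 1 = 75
σ = (1, 3, 2, 0): 25 + 25 + 28 + (-5) = 73
σ = (2, 0, 1, 3): 25 + (-9) + (-6) + 15 = 25
σ = (2, 0, 3, 1): 25 + (-9) + (-9) + 10 = 17
σ = (2, 1, 0, 3): 25 + 15 + 24 + 15 = 79
σ = (2, 1, 3, 0): 25 + 15 + (-9) + (-5) = 26
σ = (2, 3, 0, 1): 25 + 25 + 24 + 10 = 84
σ = (2, 3, 1, 0): 25 + 25 + (-6) + (-5) = 39
σ = (3, 0, 1, 2): 23 + (-9) + (-6) + 1 = 9
σ = (3, 0, 2, 1): 23 + (-9) + 28 + 10 = 52
σ = (3, 1, 0, 2): 23 + 15 + 24 + 1 = 63
σ = (3, 1, 2, 0): 23 + 15 + 28 + (-5) = 61
σ = (3, 2, 0, 1): 23 + (-8) + 24 + 10 = 49
σ = (3, 2, 1, 0): 23 + (-8) + (-6) + (-5) = 4
Optimal value attained by: σ = (0, 3, 2, 1).
Answer: det⊕(A) = 84; verdict: SINGULAR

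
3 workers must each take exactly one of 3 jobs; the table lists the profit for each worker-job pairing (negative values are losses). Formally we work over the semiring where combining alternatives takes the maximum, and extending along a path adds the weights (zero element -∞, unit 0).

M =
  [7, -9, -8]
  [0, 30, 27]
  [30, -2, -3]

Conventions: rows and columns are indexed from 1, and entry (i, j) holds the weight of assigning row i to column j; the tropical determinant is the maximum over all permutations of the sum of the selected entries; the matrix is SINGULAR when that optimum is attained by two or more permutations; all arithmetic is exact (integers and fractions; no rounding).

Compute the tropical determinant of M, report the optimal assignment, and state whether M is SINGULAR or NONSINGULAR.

σ = (1, 2, 3): 7 + 30 + (-3) = 34
σ = (1, 3, 2): 7 + 27 + (-2) = 32
σ = (2, 1, 3): (-9) + 0 + (-3) = -12
σ = (2, 3, 1): (-9) + 27 + 30 = 48
σ = (3, 1, 2): (-8) + 0 + (-2) = -10
σ = (3, 2, 1): (-8) + 30 + 30 = 52
Optimal value attained by: σ = (3, 2, 1).
Answer: det⊕(M) = 52; verdict: NONSINGULAR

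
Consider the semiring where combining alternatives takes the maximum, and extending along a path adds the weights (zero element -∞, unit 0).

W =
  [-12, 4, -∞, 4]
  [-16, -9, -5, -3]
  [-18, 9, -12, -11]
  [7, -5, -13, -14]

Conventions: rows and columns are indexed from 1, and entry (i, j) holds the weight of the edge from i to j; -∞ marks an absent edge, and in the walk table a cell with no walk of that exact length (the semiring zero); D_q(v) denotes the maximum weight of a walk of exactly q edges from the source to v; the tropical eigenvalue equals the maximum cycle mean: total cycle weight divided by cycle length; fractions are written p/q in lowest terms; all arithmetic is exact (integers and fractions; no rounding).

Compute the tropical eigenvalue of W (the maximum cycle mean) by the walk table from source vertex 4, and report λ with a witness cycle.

q=0: [-∞, -∞, -∞, 0]
q=1: [7, -5, -13, -14]
q=2: [-5, 11, -10, 11]
q=3: [18, 6, 6, 8]
q=4: [15, 22, 1, 22]
Optimal cycle mean attained by: cycle 1->4->1, total 4 + 7, length 2.
Answer: λ = 11/2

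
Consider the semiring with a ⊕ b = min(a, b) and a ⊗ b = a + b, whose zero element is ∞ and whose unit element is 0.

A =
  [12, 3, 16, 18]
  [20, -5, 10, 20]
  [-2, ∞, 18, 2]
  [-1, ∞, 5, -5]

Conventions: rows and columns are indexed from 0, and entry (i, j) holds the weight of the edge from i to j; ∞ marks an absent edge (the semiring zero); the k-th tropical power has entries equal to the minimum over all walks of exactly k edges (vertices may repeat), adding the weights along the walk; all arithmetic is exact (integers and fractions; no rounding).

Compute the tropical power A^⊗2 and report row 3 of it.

A^⊗2:
  [14, -2, 13, 13]
  [8, -10, 5, 12]
  [1, 1, 7, -3]
  [-6, 2, 0, -10]
Answer: row 3 of A^⊗2 = [-6, 2, 0, -10]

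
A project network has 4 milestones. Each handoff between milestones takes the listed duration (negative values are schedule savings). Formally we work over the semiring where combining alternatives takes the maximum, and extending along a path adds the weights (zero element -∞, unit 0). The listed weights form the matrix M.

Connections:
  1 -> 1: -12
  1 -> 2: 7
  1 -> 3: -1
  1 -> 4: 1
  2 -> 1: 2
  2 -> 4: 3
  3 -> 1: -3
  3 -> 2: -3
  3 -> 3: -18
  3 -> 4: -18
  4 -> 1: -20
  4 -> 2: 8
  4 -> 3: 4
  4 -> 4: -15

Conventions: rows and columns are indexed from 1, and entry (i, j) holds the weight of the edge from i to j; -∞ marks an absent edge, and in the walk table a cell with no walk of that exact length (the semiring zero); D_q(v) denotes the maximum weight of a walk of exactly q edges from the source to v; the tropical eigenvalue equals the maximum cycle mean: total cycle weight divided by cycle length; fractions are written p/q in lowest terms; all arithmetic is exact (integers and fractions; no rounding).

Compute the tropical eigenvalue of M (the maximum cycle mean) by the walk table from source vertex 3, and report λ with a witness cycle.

q=0: [-∞, -∞, 0, -∞]
q=1: [-3, -3, -18, -18]
q=2: [-1, 4, -4, 0]
q=3: [6, 8, 4, 7]
q=4: [10, 15, 11, 11]
Optimal cycle mean attained by: cycle 2->4->2, total 3 + 8, length 2.
Answer: λ = 11/2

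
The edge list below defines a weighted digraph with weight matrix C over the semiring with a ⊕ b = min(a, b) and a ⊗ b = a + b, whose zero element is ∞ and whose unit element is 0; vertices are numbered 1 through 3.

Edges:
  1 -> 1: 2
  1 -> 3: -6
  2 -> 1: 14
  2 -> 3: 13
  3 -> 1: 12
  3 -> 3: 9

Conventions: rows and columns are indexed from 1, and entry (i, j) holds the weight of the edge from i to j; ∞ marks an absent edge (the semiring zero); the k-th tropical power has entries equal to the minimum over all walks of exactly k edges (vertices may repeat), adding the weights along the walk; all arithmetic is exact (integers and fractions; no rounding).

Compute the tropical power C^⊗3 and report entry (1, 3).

C^⊗2:
  [4, ∞, -4]
  [16, ∞, 8]
  [14, ∞, 6]
C^⊗3:
  [6, ∞, -2]
  [18, ∞, 10]
  [16, ∞, 8]
Key observation: the optimum is the walk 1->1->1->3, with weight 2 + 2 + (-6) = -2.
Optimal value attained by: walk 1->1->1->3.
Answer: (C^⊗3)[1][3] = -2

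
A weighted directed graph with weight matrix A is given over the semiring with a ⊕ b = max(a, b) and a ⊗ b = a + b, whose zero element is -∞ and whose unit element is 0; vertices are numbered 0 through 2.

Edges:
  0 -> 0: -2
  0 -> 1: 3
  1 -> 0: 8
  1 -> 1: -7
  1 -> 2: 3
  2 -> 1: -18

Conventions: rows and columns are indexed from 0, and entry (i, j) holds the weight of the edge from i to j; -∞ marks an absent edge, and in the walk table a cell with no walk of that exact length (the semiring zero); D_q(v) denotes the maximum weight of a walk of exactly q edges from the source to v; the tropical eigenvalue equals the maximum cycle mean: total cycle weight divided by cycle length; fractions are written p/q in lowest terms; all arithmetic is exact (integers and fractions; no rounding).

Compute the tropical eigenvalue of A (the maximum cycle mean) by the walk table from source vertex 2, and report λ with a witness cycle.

q=0: [-∞, -∞, 0]
q=1: [-∞, -18, -∞]
q=2: [-10, -25, -15]
q=3: [-12, -7, -22]
Optimal cycle mean attained by: cycle 0->1->0, total 3 + 8, length 2.
Answer: λ = 11/2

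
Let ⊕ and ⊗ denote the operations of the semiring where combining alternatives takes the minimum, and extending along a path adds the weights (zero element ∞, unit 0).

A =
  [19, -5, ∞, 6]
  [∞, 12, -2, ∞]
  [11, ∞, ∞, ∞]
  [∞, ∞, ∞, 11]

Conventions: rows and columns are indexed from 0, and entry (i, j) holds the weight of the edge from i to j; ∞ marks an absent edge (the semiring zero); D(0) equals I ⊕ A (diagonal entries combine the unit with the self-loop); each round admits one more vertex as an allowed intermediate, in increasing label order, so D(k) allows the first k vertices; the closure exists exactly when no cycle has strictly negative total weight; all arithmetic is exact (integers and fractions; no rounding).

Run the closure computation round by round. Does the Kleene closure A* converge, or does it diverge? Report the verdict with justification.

D(0):
  [0, -5, ∞, 6]
  [∞, 0, -2, ∞]
  [11, ∞, 0, ∞]
  [∞, ∞, ∞, 0]
D(1):
  [0, -5, ∞, 6]
  [∞, 0, -2, ∞]
  [11, 6, 0, 17]
  [∞, ∞, ∞, 0]
D(2):
  [0, -5, -7, 6]
  [∞, 0, -2, ∞]
  [11, 6, 0, 17]
  [∞, ∞, ∞, 0]
D(3):
  [0, -5, -7, 6]
  [9, 0, -2, 15]
  [11, 6, 0, 17]
  [∞, ∞, ∞, 0]
D(4):
  [0, -5, -7, 6]
  [9, 0, -2, 15]
  [11, 6, 0, 17]
  [∞, ∞, ∞, 0]
Key observation: every diagonal entry stays at the unit through all rounds, so no improving cycle exists.
Answer: CONVERGES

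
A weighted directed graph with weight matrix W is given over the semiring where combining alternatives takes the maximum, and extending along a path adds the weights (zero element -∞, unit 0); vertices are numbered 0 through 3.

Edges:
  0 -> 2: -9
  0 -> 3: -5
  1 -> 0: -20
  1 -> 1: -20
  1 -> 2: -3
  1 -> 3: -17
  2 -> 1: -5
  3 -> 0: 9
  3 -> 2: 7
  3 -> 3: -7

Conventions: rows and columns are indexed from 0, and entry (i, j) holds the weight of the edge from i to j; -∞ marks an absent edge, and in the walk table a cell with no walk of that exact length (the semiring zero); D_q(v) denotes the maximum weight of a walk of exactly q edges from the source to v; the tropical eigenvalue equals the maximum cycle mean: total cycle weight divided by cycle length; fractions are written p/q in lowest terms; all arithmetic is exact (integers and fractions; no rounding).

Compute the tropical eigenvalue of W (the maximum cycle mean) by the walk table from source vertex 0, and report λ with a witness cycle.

q=0: [0, -∞, -∞, -∞]
q=1: [-∞, -∞, -9, -5]
q=2: [4, -14, 2, -12]
q=3: [-3, -3, -5, -1]
q=4: [8, -10, 6, -8]
Optimal cycle mean attained by: cycle 0->3->0, total (-5) + 9, length 2.
Answer: λ = 2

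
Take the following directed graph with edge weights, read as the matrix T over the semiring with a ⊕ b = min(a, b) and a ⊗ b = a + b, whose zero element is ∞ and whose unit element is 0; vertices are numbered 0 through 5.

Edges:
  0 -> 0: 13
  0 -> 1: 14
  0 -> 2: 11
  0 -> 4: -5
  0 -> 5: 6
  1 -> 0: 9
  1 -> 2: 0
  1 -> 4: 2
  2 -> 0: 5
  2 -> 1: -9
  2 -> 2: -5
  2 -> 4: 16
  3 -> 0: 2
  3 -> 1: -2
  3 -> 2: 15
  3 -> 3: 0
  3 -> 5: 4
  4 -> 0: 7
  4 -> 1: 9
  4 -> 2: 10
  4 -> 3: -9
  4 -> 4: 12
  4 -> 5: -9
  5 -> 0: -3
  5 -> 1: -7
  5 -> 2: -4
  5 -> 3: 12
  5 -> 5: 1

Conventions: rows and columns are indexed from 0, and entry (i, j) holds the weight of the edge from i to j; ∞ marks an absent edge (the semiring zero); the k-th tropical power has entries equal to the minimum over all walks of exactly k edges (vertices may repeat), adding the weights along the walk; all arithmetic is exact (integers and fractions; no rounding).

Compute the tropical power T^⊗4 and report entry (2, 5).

T^⊗2:
  [2, -1, 2, -14, 7, -14]
  [5, -9, -5, -7, 4, -7]
  [0, -14, -10, 7, -7, 7]
  [1, -3, -2, 0, -3, 4]
  [-12, -16, -13, -9, 2, -8]
  [-2, -13, -9, 12, -8, 2]
T^⊗3:
  [-17, -21, -18, -14, -3, -13]
  [-10, -14, -11, -7, -7, -6]
  [-5, -19, -15, -16, -12, -16]
  [1, -11, -7, -12, -4, -12]
  [-11, -22, -18, -9, -17, -7]
  [-4, -18, -14, -17, -11, -17]
T^⊗4:
  [-16, -27, -23, -14, -22, -12]
  [-9, -20, -16, -16, -15, -16]
  [-19, -24, -20, -21, -17, -21]
  [-15, -19, -16, -13, -9, -13]
  [-13, -27, -23, -26, -20, -26]
  [-20, -24, -21, -20, -16, -20]
Key observation: the optimum is the walk 2->2->1->4->5, with weight (-5) + (-9) + 2 + (-9) = -21.
Optimal value attained by: walk 2->2->1->4->5.
Answer: (T^⊗4)[2][5] = -21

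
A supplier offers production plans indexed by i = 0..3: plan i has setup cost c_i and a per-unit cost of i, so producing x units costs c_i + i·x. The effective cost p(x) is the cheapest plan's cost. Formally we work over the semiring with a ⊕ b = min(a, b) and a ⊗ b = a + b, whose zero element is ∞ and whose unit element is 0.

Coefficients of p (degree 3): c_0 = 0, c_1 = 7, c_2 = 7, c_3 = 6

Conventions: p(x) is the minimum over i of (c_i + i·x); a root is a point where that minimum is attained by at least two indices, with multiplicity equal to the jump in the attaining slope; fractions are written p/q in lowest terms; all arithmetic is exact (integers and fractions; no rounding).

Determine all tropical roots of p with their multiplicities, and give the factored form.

hull edge (i=0, c=0) to (i=3, c=6): slope 2, span 3
Factored form: p(x) = 6 ⊗ (x ⊕ (-2)) ⊗ (x ⊕ (-2)) ⊗ (x ⊕ (-2))
Answer: roots = -2 (mult 3)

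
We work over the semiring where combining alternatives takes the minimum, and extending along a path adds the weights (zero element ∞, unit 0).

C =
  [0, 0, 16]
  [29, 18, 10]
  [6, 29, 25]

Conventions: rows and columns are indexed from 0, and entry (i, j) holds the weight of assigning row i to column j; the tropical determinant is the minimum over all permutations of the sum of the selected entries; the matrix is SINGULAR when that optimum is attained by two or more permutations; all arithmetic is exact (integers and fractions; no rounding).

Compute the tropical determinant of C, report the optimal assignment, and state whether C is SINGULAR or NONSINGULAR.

σ = (0, 1, 2): 0 + 18 + 25 = 43
σ = (0, 2, 1): 0 + 10 + 29 = 39
σ = (1, 0, 2): 0 + 29 + 25 = 54
σ = (1, 2, 0): 0 + 10 + 6 = 16
σ = (2, 0, 1): 16 + 29 + 29 = 74
σ = (2, 1, 0): 16 + 18 + 6 = 40
Optimal value attained by: σ = (1, 2, 0).
Answer: det⊕(C) = 16; verdict: NONSINGULAR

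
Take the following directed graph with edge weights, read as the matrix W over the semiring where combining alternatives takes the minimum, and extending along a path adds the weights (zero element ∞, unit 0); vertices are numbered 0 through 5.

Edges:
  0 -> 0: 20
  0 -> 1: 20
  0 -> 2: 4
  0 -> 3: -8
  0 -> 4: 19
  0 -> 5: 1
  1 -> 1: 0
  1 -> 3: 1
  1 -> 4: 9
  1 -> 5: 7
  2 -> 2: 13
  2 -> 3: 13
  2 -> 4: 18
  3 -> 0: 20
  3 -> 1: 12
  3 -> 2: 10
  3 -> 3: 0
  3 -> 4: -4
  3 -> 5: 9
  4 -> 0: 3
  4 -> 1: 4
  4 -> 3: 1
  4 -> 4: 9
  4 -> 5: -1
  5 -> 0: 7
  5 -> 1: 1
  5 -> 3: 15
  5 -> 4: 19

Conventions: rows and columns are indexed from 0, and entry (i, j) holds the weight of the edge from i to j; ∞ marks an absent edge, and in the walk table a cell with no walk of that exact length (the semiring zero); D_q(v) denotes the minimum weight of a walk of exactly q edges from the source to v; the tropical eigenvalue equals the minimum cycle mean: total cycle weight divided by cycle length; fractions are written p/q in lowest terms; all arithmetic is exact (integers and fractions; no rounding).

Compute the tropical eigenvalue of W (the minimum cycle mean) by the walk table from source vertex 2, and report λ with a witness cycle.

q=0: [∞, ∞, 0, ∞, ∞, ∞]
q=1: [∞, ∞, 13, 13, 18, ∞]
q=2: [21, 22, 23, 13, 9, 17]
q=3: [12, 13, 23, 10, 9, 8]
q=4: [12, 9, 16, 4, 6, 8]
q=5: [9, 9, 14, 4, 0, 5]
q=6: [3, 4, 13, 1, 0, -1]
Optimal cycle mean attained by: cycle 0->3->4->0, total (-8) + (-4) + 3, length 3.
Answer: λ = -3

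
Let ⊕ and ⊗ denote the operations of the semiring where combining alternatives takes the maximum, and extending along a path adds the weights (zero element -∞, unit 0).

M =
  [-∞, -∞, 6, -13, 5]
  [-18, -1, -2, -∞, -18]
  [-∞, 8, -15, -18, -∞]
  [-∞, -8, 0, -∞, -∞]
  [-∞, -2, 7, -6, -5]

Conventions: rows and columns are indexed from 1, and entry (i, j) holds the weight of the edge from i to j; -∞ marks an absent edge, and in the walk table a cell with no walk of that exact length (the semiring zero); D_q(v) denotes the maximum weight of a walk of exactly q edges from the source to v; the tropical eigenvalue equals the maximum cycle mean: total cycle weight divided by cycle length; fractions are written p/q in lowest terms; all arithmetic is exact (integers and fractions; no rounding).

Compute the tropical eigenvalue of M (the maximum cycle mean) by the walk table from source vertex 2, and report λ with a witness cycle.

q=0: [-∞, 0, -∞, -∞, -∞]
q=1: [-18, -1, -2, -∞, -18]
q=2: [-19, 6, -3, -20, -13]
q=3: [-12, 5, 4, -19, -12]
q=4: [-13, 12, 3, -14, -7]
q=5: [-6, 11, 10, -13, -6]
Optimal cycle mean attained by: cycle 2->3->2, total (-2) + 8, length 2.
Answer: λ = 3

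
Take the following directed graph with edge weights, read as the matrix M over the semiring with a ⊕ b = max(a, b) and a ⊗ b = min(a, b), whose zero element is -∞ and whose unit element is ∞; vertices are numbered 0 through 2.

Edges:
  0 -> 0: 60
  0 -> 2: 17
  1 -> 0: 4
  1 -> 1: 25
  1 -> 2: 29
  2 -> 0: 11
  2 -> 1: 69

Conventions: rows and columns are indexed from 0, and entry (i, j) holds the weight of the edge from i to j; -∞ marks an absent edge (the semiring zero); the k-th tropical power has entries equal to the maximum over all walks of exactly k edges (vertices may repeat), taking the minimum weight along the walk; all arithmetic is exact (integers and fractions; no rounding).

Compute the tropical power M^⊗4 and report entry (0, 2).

M^⊗2:
  [60, 17, 17]
  [11, 29, 25]
  [11, 25, 29]
M^⊗3:
  [60, 17, 17]
  [11, 25, 29]
  [11, 29, 25]
M^⊗4:
  [60, 17, 17]
  [11, 29, 25]
  [11, 25, 29]
Key observation: the optimum is the walk 0->0->0->0->2, with weight 60 min 60 min 60 min 17 = 17.
Optimal value attained by: walk 0->0->0->0->2.
Answer: (M^⊗4)[0][2] = 17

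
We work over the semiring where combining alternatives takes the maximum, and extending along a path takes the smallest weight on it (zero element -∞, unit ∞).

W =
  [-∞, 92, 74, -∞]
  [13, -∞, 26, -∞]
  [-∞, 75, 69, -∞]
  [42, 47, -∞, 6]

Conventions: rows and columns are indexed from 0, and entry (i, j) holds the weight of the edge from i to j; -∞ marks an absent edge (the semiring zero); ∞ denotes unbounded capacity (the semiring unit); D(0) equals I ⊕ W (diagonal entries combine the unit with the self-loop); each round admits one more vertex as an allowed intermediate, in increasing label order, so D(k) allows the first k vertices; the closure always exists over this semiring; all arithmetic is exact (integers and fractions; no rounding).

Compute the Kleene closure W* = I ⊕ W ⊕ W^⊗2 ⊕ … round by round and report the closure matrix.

D(0):
  [∞, 92, 74, -∞]
  [13, ∞, 26, -∞]
  [-∞, 75, ∞, -∞]
  [42, 47, -∞, ∞]
D(1):
  [∞, 92, 74, -∞]
  [13, ∞, 26, -∞]
  [-∞, 75, ∞, -∞]
  [42, 47, 42, ∞]
D(2):
  [∞, 92, 74, -∞]
  [13, ∞, 26, -∞]
  [13, 75, ∞, -∞]
  [42, 47, 42, ∞]
D(3):
  [∞, 92, 74, -∞]
  [13, ∞, 26, -∞]
  [13, 75, ∞, -∞]
  [42, 47, 42, ∞]
D(4):
  [∞, 92, 74, -∞]
  [13, ∞, 26, -∞]
  [13, 75, ∞, -∞]
  [42, 47, 42, ∞]
Answer: W* = [[∞, 92, 74, -∞], [13, ∞, 26, -∞], [13, 75, ∞, -∞], [42, 47, 42, ∞]]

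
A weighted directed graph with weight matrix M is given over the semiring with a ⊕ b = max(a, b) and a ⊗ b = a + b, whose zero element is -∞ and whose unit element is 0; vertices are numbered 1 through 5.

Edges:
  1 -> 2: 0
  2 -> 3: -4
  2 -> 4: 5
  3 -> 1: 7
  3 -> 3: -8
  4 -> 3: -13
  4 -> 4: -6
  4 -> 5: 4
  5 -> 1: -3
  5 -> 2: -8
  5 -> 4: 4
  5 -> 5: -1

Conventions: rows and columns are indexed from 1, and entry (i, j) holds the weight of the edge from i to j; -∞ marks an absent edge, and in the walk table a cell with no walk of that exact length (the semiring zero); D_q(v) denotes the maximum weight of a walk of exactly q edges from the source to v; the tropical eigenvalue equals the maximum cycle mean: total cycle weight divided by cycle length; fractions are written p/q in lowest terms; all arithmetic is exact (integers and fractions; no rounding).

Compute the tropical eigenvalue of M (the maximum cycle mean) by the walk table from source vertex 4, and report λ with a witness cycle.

q=0: [-∞, -∞, -∞, 0, -∞]
q=1: [-∞, -∞, -13, -6, 4]
q=2: [1, -4, -19, 8, 3]
q=3: [0, 1, -5, 7, 12]
q=4: [9, 4, -3, 16, 11]
q=5: [8, 9, 3, 15, 20]
Optimal cycle mean attained by: cycle 4->5->4, total 4 + 4, length 2.
Answer: λ = 4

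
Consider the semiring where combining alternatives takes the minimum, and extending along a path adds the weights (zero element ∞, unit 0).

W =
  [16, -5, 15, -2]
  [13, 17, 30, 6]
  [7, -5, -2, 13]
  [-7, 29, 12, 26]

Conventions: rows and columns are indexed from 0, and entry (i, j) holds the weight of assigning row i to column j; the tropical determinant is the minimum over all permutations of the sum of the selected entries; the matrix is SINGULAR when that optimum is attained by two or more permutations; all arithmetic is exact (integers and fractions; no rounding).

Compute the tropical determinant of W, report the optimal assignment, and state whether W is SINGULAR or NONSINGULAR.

σ = (0, 1, 2, 3): 16 + 17 + (-2) + 26 = 57
σ = (0, 1, 3, 2): 16 + 17 + 13 + 12 = 58
σ = (0, 2, 1, 3): 16 + 30 + (-5) + 26 = 67
σ = (0, 2, 3, 1): 16 + 30 + 13 + 29 = 88
σ = (0, 3, 1, 2): 16 + 6 + (-5) + 12 = 29
σ = (0, 3, 2, 1): 16 + 6 + (-2) + 29 = 49
σ = (1, 0, 2, 3): (-5) + 13 + (-2) + 26 = 32
σ = (1, 0, 3, 2): (-5) + 13 + 13 + 12 = 33
σ = (1, 2, 0, 3): (-5) + 30 + 7 + 26 = 58
σ = (1, 2, 3, 0): (-5) + 30 + 13 + (-7) = 31
σ = (1, 3, 0, 2): (-5) + 6 + 7 + 12 = 20
σ = (1, 3, 2, 0): (-5) + 6 + (-2) + (-7) = -8
σ = (2, 0, 1, 3): 15 + 13 + (-5) + 26 = 49
σ = (2, 0, 3, 1): 15 + 13 + 13 + 29 = 70
σ = (2, 1, 0, 3): 15 + 17 + 7 + 26 = 65
σ = (2, 1, 3, 0): 15 + 17 + 13 + (-7) = 38
σ = (2, 3, 0, 1): 15 + 6 + 7 + 29 = 57
σ = (2, 3, 1, 0): 15 + 6 + (-5) + (-7) = 9
σ = (3, 0, 1, 2): (-2) + 13 + (-5) + 12 = 18
σ = (3, 0, 2, 1): (-2) + 13 + (-2) + 29 = 38
σ = (3, 1, 0, 2): (-2) + 17 + 7 + 12 = 34
σ = (3, 1, 2, 0): (-2) + 17 + (-2) + (-7) = 6
σ = (3, 2, 0, 1): (-2) + 30 + 7 + 29 = 64
σ = (3, 2, 1, 0): (-2) + 30 + (-5) + (-7) = 16
Optimal value attained by: σ = (1, 3, 2, 0).
Answer: det⊕(W) = -8; verdict: NONSINGULAR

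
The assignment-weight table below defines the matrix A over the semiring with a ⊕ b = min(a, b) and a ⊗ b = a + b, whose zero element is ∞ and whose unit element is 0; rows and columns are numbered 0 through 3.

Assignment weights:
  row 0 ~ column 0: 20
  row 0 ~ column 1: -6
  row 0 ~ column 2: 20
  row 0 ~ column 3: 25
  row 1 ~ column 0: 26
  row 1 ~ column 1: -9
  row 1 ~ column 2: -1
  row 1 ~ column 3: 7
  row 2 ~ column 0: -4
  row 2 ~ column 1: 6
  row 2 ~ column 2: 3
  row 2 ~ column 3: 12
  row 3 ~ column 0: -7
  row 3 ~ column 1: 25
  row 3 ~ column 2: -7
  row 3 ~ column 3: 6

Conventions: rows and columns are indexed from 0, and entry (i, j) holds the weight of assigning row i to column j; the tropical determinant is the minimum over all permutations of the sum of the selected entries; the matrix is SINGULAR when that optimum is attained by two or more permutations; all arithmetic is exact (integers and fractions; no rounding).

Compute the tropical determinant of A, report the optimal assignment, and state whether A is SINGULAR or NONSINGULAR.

σ = (0, 1, 2, 3): 20 + (-9) + 3 + 6 = 20
σ = (0, 1, 3, 2): 20 + (-9) + 12 + (-7) = 16
σ = (0, 2, 1, 3): 20 + (-1) + 6 + 6 = 31
σ = (0, 2, 3, 1): 20 + (-1) + 12 + 25 = 56
σ = (0, 3, 1, 2): 20 + 7 + 6 + (-7) = 26
σ = (0, 3, 2, 1): 20 + 7 + 3 + 25 = 55
σ = (1, 0, 2, 3): (-6) + 26 + 3 + 6 = 29
σ = (1, 0, 3, 2): (-6) + 26 + 12 + (-7) = 25
σ = (1, 2, 0, 3): (-6) + (-1) + (-4) + 6 = -5
σ = (1, 2, 3, 0): (-6) + (-1) + 12 + (-7) = -2
σ = (1, 3, 0, 2): (-6) + 7 + (-4) + (-7) = -10
σ = (1, 3, 2, 0): (-6) + 7 + 3 + (-7) = -3
σ = (2, 0, 1, 3): 20 + 26 + 6 + 6 = 58
σ = (2, 0, 3, 1): 20 + 26 + 12 + 25 = 83
σ = (2, 1, 0, 3): 20 + (-9) + (-4) + 6 = 13
σ = (2, 1, 3, 0): 20 + (-9) + 12 + (-7) = 16
σ = (2, 3, 0, 1): 20 + 7 + (-4) + 25 = 48
σ = (2, 3, 1, 0): 20 + 7 + 6 + (-7) = 26
σ = (3, 0, 1, 2): 25 + 26 + 6 + (-7) = 50
σ = (3, 0, 2, 1): 25 + 26 + 3 + 25 = 79
σ = (3, 1, 0, 2): 25 + (-9) + (-4) + (-7) = 5
σ = (3, 1, 2, 0): 25 + (-9) + 3 + (-7) = 12
σ = (3, 2, 0, 1): 25 + (-1) + (-4) + 25 = 45
σ = (3, 2, 1, 0): 25 + (-1) + 6 + (-7) = 23
Optimal value attained by: σ = (1, 3, 0, 2).
Answer: det⊕(A) = -10; verdict: NONSINGULAR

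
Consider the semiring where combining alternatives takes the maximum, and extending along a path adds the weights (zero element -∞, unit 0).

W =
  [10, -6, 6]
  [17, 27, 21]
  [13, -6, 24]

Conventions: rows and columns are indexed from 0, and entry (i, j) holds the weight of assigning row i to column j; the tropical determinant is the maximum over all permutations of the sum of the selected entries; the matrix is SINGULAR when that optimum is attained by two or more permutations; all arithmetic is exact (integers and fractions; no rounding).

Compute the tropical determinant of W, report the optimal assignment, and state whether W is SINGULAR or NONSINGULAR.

σ = (0, 1, 2): 10 + 27 + 24 = 61
σ = (0, 2, 1): 10 + 21 + (-6) = 25
σ = (1, 0, 2): (-6) + 17 + 24 = 35
σ = (1, 2, 0): (-6) + 21 + 13 = 28
σ = (2, 0, 1): 6 + 17 + (-6) = 17
σ = (2, 1, 0): 6 + 27 + 13 = 46
Optimal value attained by: σ = (0, 1, 2).
Answer: det⊕(W) = 61; verdict: NONSINGULAR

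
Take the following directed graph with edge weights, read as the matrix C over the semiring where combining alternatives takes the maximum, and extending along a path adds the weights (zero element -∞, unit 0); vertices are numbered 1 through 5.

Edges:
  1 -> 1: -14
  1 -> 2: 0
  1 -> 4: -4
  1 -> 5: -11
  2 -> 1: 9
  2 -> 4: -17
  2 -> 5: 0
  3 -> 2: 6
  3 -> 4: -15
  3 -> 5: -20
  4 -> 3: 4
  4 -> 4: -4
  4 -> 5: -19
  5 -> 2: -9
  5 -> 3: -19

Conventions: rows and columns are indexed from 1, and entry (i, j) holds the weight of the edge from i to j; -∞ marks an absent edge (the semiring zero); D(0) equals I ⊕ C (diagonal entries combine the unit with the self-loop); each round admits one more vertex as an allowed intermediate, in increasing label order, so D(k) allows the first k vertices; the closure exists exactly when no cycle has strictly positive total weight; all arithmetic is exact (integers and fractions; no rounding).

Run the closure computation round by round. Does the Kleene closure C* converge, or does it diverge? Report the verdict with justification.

D(0):
  [0, 0, -∞, -4, -11]
  [9, 0, -∞, -17, 0]
  [-∞, 6, 0, -15, -20]
  [-∞, -∞, 4, 0, -19]
  [-∞, -9, -19, -∞, 0]
Detection: at round 1, diagonal entry (2, 2) turns strictly positive.
Key observation: the cycle 2->1->2 has total weight 9 + 0, which is strictly positive.
Answer: DIVERGES — positive cycle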